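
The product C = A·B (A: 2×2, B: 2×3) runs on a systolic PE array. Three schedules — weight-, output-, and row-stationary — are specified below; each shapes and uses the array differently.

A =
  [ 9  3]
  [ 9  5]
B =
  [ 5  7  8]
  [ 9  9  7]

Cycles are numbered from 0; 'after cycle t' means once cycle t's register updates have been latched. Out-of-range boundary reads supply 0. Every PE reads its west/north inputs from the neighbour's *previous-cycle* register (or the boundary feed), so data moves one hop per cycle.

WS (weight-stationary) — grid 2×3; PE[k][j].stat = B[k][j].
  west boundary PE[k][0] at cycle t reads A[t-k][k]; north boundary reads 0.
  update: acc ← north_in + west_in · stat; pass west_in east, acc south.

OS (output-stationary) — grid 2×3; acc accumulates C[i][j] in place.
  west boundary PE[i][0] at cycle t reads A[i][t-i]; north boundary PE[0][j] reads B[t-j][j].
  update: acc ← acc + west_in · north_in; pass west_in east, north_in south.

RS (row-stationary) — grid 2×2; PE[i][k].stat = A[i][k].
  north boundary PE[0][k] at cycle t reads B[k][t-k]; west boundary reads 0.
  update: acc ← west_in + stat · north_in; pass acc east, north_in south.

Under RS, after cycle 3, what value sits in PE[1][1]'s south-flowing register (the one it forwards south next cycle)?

Tracing RS — 2×2 array, target PE[1][1]:
  0: (0,1).acc=0  regs=<0,0>
  0: (1,0).acc=0  regs=<0,0>
  0: (1,1).acc=0  regs=<0,0>
  1: (0,1).acc=72  regs=<72,9>
  1: (1,0).acc=45  regs=<45,5>
  1: (1,1).acc=0  regs=<0,0>
  2: (0,1).acc=90  regs=<90,9>
  2: (1,0).acc=63  regs=<63,7>
  2: (1,1).acc=90  regs=<90,9>
  3: (0,1).acc=93  regs=<93,7>
  3: (1,0).acc=72  regs=<72,8>
  3: (1,1).acc=108  regs=<108,9>

register = 9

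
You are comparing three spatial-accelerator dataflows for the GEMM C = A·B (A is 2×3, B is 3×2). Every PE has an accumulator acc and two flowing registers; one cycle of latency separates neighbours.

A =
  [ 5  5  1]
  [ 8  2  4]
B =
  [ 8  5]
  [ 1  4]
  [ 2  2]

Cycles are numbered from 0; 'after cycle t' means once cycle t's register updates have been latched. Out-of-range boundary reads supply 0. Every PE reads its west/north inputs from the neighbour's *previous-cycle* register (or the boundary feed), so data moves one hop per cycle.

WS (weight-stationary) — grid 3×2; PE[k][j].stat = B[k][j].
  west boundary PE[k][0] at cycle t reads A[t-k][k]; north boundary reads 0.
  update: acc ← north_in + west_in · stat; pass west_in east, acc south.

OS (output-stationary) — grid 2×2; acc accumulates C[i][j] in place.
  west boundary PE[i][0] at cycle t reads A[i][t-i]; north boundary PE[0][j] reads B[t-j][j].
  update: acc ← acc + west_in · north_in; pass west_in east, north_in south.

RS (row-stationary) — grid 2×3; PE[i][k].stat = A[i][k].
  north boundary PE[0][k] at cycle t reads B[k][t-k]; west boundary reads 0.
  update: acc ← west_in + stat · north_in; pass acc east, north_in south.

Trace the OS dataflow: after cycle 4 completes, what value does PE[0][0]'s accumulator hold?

PE[0][0].acc = 47

Tracing OS — 2×2 array, target PE[0][0]:
  cycle 0: PE[0][0] → acc 40, east 5, south 8
  cycle 1: PE[0][0] → acc 45, east 5, south 1
  cycle 2: PE[0][0] → acc 47, east 1, south 2
  cycle 3: PE[0][0] → acc 47, east 0, south 0
  cycle 4: PE[0][0] → acc 47, east 0, south 0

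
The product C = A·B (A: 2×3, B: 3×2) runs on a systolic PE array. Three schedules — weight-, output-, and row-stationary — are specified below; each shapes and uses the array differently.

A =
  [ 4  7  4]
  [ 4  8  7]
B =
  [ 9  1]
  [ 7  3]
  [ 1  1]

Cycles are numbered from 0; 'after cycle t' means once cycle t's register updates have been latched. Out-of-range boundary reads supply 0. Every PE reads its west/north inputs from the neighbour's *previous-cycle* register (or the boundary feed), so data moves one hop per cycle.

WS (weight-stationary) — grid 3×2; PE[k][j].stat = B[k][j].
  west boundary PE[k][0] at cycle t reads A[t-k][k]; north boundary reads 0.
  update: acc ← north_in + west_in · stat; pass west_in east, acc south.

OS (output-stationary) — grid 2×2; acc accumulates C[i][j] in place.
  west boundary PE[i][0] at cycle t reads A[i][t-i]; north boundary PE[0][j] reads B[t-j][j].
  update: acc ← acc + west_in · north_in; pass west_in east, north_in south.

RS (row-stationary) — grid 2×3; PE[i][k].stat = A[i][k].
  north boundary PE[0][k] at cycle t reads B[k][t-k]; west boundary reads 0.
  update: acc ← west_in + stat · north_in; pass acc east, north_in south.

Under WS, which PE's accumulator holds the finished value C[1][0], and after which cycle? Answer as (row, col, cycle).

Under WS, C[1][0] lands at PE[2][0]:
  t=0 PE[2][0]: acc=0 h=0 v=0
  t=1 PE[2][0]: acc=0 h=0 v=0
  t=2 PE[2][0]: acc=89 h=4 v=89
  t=3 PE[2][0]: acc=99 h=7 v=99

(row, col, cycle) = (2, 0, 3)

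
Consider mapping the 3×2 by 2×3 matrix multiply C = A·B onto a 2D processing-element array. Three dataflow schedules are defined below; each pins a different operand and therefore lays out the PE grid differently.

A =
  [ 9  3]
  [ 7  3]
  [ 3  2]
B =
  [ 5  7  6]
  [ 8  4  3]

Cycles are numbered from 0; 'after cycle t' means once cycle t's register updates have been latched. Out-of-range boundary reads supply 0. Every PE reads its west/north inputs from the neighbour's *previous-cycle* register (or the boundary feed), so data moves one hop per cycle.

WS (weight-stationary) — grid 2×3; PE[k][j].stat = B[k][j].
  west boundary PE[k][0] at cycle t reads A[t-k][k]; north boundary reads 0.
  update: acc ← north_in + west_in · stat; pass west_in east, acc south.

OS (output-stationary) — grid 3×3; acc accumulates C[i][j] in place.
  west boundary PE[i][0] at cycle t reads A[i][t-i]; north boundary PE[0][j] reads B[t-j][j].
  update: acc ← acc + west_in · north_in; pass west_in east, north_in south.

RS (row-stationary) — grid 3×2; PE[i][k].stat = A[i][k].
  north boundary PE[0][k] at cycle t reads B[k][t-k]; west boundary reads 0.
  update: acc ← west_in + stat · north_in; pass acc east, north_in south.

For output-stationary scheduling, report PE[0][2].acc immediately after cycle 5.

PE[0][2].acc = 63

OS (3×3). Following PE[0][2] plus its west/north inputs:
  cycle 0: PE[0][1] → acc 0, east 0, south 0
  cycle 0: PE[0][2] → acc 0, east 0, south 0
  cycle 1: PE[0][1] → acc 63, east 9, south 7
  cycle 1: PE[0][2] → acc 0, east 0, south 0
  cycle 2: PE[0][1] → acc 75, east 3, south 4
  cycle 2: PE[0][2] → acc 54, east 9, south 6
  cycle 3: PE[0][1] → acc 75, east 0, south 0
  cycle 3: PE[0][2] → acc 63, east 3, south 3
  cycle 4: PE[0][1] → acc 75, east 0, south 0
  cycle 4: PE[0][2] → acc 63, east 0, south 0
  cycle 5: PE[0][1] → acc 75, east 0, south 0
  cycle 5: PE[0][2] → acc 63, east 0, south 0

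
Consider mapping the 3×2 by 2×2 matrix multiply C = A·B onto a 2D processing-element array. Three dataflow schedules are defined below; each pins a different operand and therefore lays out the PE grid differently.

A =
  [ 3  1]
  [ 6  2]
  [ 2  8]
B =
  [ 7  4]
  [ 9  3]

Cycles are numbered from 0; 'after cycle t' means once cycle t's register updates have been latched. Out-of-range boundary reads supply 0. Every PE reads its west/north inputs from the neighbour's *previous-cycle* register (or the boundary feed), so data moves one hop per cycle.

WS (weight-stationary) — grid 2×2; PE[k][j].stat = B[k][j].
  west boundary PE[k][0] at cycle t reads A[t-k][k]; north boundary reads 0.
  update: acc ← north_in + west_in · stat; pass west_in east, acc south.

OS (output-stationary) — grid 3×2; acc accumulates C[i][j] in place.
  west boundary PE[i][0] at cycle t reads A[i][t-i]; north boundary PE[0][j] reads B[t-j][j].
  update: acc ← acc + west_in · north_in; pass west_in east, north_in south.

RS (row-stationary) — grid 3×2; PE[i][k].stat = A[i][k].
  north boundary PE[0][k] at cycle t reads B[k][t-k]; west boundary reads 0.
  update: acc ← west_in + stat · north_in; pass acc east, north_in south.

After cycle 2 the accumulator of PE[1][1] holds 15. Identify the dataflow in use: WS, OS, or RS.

dataflow = WS

Under WS (2×2), PE[1][1]:
  0: (1,1).acc=0  regs=<0,0>
  1: (1,1).acc=0  regs=<0,0>
  2: (1,1).acc=15  regs=<1,15>
Under OS (3×2), PE[1][1]:
  0: (1,1).acc=0  regs=<0,0>
  1: (1,1).acc=0  regs=<0,0>
  2: (1,1).acc=24  regs=<6,4>
Under RS (3×2), PE[1][1]:
  0: (1,1).acc=0  regs=<0,0>
  1: (1,1).acc=0  regs=<0,0>
  2: (1,1).acc=60  regs=<60,9>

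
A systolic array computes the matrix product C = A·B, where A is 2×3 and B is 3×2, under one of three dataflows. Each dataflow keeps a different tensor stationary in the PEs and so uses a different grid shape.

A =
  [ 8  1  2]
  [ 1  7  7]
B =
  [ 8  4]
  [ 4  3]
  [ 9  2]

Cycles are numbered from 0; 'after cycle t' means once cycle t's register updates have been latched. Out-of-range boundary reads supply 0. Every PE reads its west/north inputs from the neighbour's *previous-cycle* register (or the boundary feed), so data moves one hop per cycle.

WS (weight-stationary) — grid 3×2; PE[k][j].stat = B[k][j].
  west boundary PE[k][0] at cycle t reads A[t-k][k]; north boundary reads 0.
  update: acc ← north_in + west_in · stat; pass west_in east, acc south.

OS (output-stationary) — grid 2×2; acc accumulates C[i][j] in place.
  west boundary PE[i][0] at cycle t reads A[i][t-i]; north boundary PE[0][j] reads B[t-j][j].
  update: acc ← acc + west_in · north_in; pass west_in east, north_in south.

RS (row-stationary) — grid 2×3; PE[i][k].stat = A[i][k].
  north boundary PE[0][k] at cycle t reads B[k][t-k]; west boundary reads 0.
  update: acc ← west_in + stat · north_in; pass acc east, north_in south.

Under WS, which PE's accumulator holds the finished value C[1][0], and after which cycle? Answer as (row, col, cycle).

Under WS, C[1][0] lands at PE[2][0]:
  t=0 PE[2][0]: acc=0 h=0 v=0
  t=1 PE[2][0]: acc=0 h=0 v=0
  t=2 PE[2][0]: acc=86 h=2 v=86
  t=3 PE[2][0]: acc=99 h=7 v=99

(row, col, cycle) = (2, 0, 3)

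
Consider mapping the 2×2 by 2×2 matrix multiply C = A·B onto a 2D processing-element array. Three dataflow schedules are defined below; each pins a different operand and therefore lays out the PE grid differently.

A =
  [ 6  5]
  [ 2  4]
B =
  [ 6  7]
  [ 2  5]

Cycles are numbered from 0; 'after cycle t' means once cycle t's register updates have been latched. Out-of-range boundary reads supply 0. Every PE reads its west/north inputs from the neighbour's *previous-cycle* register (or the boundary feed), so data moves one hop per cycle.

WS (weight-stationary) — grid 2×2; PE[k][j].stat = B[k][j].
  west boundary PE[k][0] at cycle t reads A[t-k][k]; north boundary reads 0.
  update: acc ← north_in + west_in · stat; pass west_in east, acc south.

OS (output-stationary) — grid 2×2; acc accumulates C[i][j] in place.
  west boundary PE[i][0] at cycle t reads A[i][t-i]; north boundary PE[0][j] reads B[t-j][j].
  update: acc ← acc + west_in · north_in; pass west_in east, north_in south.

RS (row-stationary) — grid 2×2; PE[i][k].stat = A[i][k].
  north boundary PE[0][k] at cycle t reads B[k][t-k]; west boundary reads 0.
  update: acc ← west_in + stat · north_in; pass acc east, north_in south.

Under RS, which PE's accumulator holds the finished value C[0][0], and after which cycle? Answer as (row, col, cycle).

(row, col, cycle) = (0, 1, 1)

RS: C[0][0] accumulates in PE[0][1]:
  step 0 · PE0,1: acc=0; fwd→0 fwd↓0
  step 1 · PE0,1: acc=46; fwd→46 fwd↓2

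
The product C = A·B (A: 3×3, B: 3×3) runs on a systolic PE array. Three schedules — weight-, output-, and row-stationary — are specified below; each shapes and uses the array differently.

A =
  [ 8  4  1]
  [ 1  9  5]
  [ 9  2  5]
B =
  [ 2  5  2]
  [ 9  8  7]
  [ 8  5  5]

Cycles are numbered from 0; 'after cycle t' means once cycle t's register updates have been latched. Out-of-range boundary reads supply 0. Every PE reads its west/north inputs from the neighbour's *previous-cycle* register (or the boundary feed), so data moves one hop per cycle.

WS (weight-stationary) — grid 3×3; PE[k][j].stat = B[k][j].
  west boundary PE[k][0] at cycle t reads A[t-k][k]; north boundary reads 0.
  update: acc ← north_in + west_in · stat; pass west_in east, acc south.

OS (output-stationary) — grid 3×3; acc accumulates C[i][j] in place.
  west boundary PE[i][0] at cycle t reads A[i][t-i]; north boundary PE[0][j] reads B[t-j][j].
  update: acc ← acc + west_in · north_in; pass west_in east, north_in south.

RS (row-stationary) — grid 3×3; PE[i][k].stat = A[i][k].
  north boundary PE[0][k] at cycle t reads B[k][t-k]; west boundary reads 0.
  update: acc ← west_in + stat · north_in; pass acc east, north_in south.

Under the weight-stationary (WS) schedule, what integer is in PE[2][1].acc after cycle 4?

Tracing WS — 3×3 array, target PE[2][1]:
  c0 r1c1: 0 / 0 / 0
  c0 r2c0: 0 / 0 / 0
  c0 r2c1: 0 / 0 / 0
  c1 r1c1: 0 / 0 / 0
  c1 r2c0: 0 / 0 / 0
  c1 r2c1: 0 / 0 / 0
  c2 r1c1: 72 / 4 / 72
  c2 r2c0: 60 / 1 / 60
  c2 r2c1: 0 / 0 / 0
  c3 r1c1: 77 / 9 / 77
  c3 r2c0: 123 / 5 / 123
  c3 r2c1: 77 / 1 / 77
  c4 r1c1: 61 / 2 / 61
  c4 r2c0: 76 / 5 / 76
  c4 r2c1: 102 / 5 / 102

PE[2][1].acc = 102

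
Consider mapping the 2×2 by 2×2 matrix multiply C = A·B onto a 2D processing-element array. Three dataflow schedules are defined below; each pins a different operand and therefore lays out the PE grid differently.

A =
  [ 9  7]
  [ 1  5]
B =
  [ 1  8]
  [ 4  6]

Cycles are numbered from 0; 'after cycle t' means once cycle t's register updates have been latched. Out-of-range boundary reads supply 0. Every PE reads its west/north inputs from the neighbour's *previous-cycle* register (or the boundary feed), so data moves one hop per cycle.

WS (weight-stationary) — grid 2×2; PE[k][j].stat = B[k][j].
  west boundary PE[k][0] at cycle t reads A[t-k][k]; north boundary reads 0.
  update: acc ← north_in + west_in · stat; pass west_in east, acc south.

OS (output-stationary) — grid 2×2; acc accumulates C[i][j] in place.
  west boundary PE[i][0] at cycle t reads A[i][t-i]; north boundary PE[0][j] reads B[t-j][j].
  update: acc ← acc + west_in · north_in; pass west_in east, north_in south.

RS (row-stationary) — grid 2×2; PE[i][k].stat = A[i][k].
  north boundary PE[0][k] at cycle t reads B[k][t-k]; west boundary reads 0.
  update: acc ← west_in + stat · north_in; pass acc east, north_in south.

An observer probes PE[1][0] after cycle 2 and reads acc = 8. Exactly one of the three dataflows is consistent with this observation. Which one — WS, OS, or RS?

WS (2×2 grid), PE[1][0]:
  @0  [1,0]  acc 0  |  →0  ↓0
  @1  [1,0]  acc 37  |  →7  ↓37
  @2  [1,0]  acc 21  |  →5  ↓21
OS (2×2 grid), PE[1][0]:
  @0  [1,0]  acc 0  |  →0  ↓0
  @1  [1,0]  acc 1  |  →1  ↓1
  @2  [1,0]  acc 21  |  →5  ↓4
RS (2×2 grid), PE[1][0]:
  @0  [1,0]  acc 0  |  →0  ↓0
  @1  [1,0]  acc 1  |  →1  ↓1
  @2  [1,0]  acc 8  |  →8  ↓8

dataflow = RS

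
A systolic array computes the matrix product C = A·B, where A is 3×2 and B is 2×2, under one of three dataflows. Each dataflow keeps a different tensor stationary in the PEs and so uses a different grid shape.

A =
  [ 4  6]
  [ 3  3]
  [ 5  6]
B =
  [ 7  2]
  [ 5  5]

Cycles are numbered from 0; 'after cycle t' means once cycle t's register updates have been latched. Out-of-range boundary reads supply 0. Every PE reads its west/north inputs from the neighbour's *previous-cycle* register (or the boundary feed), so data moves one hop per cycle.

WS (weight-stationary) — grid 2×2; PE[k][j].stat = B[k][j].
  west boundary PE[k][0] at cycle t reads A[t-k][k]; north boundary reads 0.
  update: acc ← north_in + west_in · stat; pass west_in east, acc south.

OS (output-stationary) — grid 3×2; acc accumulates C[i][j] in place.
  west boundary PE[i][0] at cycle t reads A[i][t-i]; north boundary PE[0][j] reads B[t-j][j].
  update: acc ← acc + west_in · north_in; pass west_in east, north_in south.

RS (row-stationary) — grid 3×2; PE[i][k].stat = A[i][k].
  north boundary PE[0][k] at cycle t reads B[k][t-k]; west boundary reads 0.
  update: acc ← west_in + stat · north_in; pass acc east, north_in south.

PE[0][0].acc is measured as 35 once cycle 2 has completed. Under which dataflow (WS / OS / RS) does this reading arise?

dataflow = WS

— WS: 2×2; PE[0][0] trace:
  @0  [0,0]  acc 28  |  →4  ↓28
  @1  [0,0]  acc 21  |  →3  ↓21
  @2  [0,0]  acc 35  |  →5  ↓35
— OS: 3×2; PE[0][0] trace:
  @0  [0,0]  acc 28  |  →4  ↓7
  @1  [0,0]  acc 58  |  →6  ↓5
  @2  [0,0]  acc 58  |  →0  ↓0
— RS: 3×2; PE[0][0] trace:
  @0  [0,0]  acc 28  |  →28  ↓7
  @1  [0,0]  acc 8  |  →8  ↓2
  @2  [0,0]  acc 0  |  →0  ↓0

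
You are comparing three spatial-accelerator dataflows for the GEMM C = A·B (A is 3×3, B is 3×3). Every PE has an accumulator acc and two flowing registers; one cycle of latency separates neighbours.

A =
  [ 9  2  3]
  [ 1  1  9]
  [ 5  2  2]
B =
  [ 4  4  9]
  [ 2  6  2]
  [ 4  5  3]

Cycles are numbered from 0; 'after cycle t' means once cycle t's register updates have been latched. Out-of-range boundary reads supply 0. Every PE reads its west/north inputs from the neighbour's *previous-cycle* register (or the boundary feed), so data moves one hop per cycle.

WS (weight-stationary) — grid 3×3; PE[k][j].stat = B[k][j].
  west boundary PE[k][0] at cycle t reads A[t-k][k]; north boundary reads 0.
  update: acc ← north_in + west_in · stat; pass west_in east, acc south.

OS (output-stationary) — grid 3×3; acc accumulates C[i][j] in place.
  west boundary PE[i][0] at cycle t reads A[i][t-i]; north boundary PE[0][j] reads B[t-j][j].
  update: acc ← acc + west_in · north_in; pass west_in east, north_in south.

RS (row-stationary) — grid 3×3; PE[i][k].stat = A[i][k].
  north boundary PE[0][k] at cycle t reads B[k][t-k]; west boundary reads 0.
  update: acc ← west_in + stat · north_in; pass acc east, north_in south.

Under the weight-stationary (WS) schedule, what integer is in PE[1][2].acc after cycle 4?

WS on a 3×3 grid — tracing PE[1][2] and its feeders:
  after 0 — PE[0][2] acc=0, pass-E 0, pass-S 0
  after 0 — PE[1][1] acc=0, pass-E 0, pass-S 0
  after 0 — PE[1][2] acc=0, pass-E 0, pass-S 0
  after 1 — PE[0][2] acc=0, pass-E 0, pass-S 0
  after 1 — PE[1][1] acc=0, pass-E 0, pass-S 0
  after 1 — PE[1][2] acc=0, pass-E 0, pass-S 0
  after 2 — PE[0][2] acc=81, pass-E 9, pass-S 81
  after 2 — PE[1][1] acc=48, pass-E 2, pass-S 48
  after 2 — PE[1][2] acc=0, pass-E 0, pass-S 0
  after 3 — PE[0][2] acc=9, pass-E 1, pass-S 9
  after 3 — PE[1][1] acc=10, pass-E 1, pass-S 10
  after 3 — PE[1][2] acc=85, pass-E 2, pass-S 85
  after 4 — PE[0][2] acc=45, pass-E 5, pass-S 45
  after 4 — PE[1][1] acc=32, pass-E 2, pass-S 32
  after 4 — PE[1][2] acc=11, pass-E 1, pass-S 11

PE[1][2].acc = 11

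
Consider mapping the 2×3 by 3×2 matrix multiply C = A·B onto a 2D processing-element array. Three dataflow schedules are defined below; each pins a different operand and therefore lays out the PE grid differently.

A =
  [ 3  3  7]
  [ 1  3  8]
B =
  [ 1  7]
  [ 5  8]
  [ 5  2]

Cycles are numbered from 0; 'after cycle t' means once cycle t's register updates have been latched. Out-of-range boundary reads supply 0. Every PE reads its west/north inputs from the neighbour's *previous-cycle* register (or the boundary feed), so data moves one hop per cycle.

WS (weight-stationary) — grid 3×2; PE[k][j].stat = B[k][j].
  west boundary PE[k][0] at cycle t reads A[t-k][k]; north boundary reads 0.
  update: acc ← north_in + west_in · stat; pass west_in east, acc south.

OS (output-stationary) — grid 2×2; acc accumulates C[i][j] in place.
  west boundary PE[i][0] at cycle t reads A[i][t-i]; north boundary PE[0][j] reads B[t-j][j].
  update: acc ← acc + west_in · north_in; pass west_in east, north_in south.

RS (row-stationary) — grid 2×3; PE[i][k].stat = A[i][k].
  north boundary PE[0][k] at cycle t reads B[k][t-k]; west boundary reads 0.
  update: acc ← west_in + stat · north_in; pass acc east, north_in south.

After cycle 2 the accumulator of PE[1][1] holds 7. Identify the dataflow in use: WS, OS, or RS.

dataflow = OS

Under WS (3×2), PE[1][1]:
  c0 r1c1: 0 / 0 / 0
  c1 r1c1: 0 / 0 / 0
  c2 r1c1: 45 / 3 / 45
Under OS (2×2), PE[1][1]:
  c0 r1c1: 0 / 0 / 0
  c1 r1c1: 0 / 0 / 0
  c2 r1c1: 7 / 1 / 7
Under RS (2×3), PE[1][1]:
  c0 r1c1: 0 / 0 / 0
  c1 r1c1: 0 / 0 / 0
  c2 r1c1: 16 / 16 / 5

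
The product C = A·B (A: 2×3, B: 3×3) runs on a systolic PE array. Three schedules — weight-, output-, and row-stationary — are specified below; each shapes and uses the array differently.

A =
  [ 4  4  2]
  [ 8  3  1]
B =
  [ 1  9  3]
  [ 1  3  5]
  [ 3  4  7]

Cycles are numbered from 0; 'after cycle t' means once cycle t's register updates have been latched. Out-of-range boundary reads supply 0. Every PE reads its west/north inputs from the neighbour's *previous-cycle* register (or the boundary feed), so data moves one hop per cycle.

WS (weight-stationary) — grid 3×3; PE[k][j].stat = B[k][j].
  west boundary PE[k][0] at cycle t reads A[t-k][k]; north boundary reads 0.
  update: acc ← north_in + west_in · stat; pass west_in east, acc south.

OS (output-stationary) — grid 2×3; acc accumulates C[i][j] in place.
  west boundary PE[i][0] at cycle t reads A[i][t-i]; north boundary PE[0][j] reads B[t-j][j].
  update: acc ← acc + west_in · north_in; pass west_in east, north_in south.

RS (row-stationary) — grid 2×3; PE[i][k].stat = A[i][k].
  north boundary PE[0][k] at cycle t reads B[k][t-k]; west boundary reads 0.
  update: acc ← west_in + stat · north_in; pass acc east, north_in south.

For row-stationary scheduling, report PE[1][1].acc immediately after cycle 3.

RS on a 2×3 grid — tracing PE[1][1] and its feeders:
  t=0 PE[0][1]: acc=0 h=0 v=0
  t=0 PE[1][0]: acc=0 h=0 v=0
  t=0 PE[1][1]: acc=0 h=0 v=0
  t=1 PE[0][1]: acc=8 h=8 v=1
  t=1 PE[1][0]: acc=8 h=8 v=1
  t=1 PE[1][1]: acc=0 h=0 v=0
  t=2 PE[0][1]: acc=48 h=48 v=3
  t=2 PE[1][0]: acc=72 h=72 v=9
  t=2 PE[1][1]: acc=11 h=11 v=1
  t=3 PE[0][1]: acc=32 h=32 v=5
  t=3 PE[1][0]: acc=24 h=24 v=3
  t=3 PE[1][1]: acc=81 h=81 v=3

PE[1][1].acc = 81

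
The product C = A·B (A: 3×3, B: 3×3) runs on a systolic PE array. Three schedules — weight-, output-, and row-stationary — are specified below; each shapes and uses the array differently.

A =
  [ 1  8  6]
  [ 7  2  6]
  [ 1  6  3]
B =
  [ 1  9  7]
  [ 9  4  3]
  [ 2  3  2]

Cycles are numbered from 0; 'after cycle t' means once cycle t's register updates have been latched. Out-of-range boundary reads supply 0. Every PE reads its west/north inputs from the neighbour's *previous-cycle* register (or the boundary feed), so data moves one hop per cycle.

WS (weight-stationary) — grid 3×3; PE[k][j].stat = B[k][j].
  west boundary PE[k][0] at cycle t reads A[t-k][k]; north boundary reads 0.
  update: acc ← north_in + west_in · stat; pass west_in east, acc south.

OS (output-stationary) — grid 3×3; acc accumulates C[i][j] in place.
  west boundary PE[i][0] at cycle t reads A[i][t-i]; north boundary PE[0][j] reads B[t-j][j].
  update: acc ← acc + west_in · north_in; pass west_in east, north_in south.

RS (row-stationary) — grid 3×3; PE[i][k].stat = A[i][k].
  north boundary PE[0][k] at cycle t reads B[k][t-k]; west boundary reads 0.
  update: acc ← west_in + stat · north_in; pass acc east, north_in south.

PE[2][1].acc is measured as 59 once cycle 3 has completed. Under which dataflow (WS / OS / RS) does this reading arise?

WS (3×3 grid), PE[2][1]:
  0: (2,1).acc=0  regs=<0,0>
  1: (2,1).acc=0  regs=<0,0>
  2: (2,1).acc=0  regs=<0,0>
  3: (2,1).acc=59  regs=<6,59>
OS (3×3 grid), PE[2][1]:
  0: (2,1).acc=0  regs=<0,0>
  1: (2,1).acc=0  regs=<0,0>
  2: (2,1).acc=0  regs=<0,0>
  3: (2,1).acc=9  regs=<1,9>
RS (3×3 grid), PE[2][1]:
  0: (2,1).acc=0  regs=<0,0>
  1: (2,1).acc=0  regs=<0,0>
  2: (2,1).acc=0  regs=<0,0>
  3: (2,1).acc=55  regs=<55,9>

dataflow = WS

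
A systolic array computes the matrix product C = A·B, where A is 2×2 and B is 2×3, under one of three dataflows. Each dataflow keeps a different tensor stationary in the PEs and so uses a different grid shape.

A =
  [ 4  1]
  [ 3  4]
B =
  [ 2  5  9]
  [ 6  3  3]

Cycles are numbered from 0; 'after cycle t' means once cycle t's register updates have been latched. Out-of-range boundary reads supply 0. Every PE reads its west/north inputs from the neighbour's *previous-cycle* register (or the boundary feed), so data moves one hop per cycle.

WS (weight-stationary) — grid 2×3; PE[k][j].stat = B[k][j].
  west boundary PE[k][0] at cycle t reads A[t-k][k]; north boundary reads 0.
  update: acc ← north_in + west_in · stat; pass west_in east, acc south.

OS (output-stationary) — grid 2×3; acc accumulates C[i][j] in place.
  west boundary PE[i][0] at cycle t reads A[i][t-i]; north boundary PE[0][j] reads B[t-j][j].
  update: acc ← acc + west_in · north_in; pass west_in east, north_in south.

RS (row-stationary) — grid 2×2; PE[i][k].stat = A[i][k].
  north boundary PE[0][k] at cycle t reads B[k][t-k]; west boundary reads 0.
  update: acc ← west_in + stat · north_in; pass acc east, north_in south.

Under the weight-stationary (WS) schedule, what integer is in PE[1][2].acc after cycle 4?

PE[1][2].acc = 39

Tracing WS — 2×3 array, target PE[1][2]:
  t=0 PE[0][2]: acc=0 h=0 v=0
  t=0 PE[1][1]: acc=0 h=0 v=0
  t=0 PE[1][2]: acc=0 h=0 v=0
  t=1 PE[0][2]: acc=0 h=0 v=0
  t=1 PE[1][1]: acc=0 h=0 v=0
  t=1 PE[1][2]: acc=0 h=0 v=0
  t=2 PE[0][2]: acc=36 h=4 v=36
  t=2 PE[1][1]: acc=23 h=1 v=23
  t=2 PE[1][2]: acc=0 h=0 v=0
  t=3 PE[0][2]: acc=27 h=3 v=27
  t=3 PE[1][1]: acc=27 h=4 v=27
  t=3 PE[1][2]: acc=39 h=1 v=39
  t=4 PE[0][2]: acc=0 h=0 v=0
  t=4 PE[1][1]: acc=0 h=0 v=0
  t=4 PE[1][2]: acc=39 h=4 v=39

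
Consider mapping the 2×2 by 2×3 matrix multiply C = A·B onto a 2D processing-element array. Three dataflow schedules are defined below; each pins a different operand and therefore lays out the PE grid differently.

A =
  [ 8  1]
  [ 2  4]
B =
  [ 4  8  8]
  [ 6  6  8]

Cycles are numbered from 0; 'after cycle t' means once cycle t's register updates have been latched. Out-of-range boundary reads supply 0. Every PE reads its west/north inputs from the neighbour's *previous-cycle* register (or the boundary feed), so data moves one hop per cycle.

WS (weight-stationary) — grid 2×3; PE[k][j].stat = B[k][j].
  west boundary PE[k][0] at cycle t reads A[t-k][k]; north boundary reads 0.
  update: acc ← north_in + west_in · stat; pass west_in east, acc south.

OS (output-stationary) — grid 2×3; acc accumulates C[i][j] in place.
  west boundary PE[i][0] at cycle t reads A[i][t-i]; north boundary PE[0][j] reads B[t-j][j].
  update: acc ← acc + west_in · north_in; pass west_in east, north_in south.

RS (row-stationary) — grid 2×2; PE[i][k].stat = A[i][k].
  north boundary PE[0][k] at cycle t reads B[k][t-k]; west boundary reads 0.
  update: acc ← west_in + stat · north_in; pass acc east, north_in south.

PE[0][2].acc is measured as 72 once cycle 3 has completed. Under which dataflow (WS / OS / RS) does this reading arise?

dataflow = OS

— WS: 2×3; PE[0][2] trace:
  cycle 0: PE[0][2] → acc 0, east 0, south 0
  cycle 1: PE[0][2] → acc 0, east 0, south 0
  cycle 2: PE[0][2] → acc 64, east 8, south 64
  cycle 3: PE[0][2] → acc 16, east 2, south 16
— OS: 2×3; PE[0][2] trace:
  cycle 0: PE[0][2] → acc 0, east 0, south 0
  cycle 1: PE[0][2] → acc 0, east 0, south 0
  cycle 2: PE[0][2] → acc 64, east 8, south 8
  cycle 3: PE[0][2] → acc 72, east 1, south 8
RS: PE[0][2] is outside its 2×2 grid.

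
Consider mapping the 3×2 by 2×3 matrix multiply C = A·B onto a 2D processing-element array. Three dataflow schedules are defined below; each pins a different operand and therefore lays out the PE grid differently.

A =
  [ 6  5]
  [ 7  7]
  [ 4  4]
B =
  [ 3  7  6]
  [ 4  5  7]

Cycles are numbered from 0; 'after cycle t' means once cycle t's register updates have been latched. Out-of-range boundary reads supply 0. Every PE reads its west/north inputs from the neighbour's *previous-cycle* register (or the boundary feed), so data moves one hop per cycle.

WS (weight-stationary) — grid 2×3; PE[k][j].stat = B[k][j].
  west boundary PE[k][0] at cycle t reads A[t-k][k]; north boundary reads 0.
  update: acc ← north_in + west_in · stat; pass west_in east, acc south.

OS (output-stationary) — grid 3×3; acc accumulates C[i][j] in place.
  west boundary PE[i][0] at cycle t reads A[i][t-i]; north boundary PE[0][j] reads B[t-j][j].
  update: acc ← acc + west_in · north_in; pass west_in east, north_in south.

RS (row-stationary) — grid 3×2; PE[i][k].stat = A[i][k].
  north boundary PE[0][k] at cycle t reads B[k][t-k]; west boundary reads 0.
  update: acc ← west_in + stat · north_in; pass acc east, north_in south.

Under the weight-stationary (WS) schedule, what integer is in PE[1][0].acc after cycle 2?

Tracing WS — 2×3 array, target PE[1][0]:
  0: (0,0).acc=18  regs=<6,18>
  0: (1,0).acc=0  regs=<0,0>
  1: (0,0).acc=21  regs=<7,21>
  1: (1,0).acc=38  regs=<5,38>
  2: (0,0).acc=12  regs=<4,12>
  2: (1,0).acc=49  regs=<7,49>

PE[1][0].acc = 49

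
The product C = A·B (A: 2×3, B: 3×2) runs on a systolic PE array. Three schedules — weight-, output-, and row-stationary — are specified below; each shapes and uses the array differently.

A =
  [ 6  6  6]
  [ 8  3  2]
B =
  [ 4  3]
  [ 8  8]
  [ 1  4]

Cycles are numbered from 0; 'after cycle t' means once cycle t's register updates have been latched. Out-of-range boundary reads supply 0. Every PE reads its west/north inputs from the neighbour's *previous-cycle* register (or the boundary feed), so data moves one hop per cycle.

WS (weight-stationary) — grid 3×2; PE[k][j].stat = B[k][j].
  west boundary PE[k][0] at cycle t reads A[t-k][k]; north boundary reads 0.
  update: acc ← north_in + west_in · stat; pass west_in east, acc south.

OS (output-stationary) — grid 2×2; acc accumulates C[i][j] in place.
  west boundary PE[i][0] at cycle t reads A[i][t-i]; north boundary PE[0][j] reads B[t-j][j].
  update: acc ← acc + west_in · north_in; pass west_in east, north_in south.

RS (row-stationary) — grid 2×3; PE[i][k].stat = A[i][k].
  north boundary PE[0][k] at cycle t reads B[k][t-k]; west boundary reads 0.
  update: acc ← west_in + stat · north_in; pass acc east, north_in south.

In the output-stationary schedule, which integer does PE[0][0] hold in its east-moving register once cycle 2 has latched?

register = 6

Tracing OS — 2×2 array, target PE[0][0]:
  @0  [0,0]  acc 24  |  →6  ↓4
  @1  [0,0]  acc 72  |  →6  ↓8
  @2  [0,0]  acc 78  |  →6  ↓1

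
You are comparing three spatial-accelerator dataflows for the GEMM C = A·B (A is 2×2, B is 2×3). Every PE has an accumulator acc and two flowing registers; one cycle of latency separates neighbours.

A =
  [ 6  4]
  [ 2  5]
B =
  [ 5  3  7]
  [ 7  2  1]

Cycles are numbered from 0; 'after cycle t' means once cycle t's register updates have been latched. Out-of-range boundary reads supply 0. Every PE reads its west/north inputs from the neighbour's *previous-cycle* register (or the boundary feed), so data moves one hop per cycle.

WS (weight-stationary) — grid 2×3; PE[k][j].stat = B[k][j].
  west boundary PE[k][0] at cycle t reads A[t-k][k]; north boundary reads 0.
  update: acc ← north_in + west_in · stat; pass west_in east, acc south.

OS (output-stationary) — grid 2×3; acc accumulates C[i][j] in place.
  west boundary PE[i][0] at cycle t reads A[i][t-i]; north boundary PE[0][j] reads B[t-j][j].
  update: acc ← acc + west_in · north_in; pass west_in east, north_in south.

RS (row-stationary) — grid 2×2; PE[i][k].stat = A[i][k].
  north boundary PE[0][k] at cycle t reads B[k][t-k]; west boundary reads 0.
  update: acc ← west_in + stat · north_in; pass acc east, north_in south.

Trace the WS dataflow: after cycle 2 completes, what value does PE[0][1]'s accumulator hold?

PE[0][1].acc = 6

WS (2×3). Following PE[0][1] plus its west/north inputs:
  0: (0,0).acc=30  regs=<6,30>
  0: (0,1).acc=0  regs=<0,0>
  1: (0,0).acc=10  regs=<2,10>
  1: (0,1).acc=18  regs=<6,18>
  2: (0,0).acc=0  regs=<0,0>
  2: (0,1).acc=6  regs=<2,6>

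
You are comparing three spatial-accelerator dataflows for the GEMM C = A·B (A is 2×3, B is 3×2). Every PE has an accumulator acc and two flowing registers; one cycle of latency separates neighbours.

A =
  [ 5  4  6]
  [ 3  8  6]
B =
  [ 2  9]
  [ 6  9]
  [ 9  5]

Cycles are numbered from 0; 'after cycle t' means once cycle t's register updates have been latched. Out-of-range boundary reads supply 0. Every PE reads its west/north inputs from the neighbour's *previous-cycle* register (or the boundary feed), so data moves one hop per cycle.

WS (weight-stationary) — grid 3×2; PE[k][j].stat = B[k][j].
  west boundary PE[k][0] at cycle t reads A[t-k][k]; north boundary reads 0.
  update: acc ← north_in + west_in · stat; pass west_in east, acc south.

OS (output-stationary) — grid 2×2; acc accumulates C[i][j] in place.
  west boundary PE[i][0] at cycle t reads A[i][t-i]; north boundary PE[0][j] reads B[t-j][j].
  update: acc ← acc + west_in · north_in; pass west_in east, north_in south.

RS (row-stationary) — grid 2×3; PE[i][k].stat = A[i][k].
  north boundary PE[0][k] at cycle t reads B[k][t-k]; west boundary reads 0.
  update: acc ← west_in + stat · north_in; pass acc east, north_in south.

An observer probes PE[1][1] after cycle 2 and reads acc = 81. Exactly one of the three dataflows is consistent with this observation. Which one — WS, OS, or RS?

dataflow = WS

WS [3×2] PE[1][1] across cycles:
  [0] (1,1) acc=0 (h:0 v:0)
  [1] (1,1) acc=0 (h:0 v:0)
  [2] (1,1) acc=81 (h:4 v:81)
OS [2×2] PE[1][1] across cycles:
  [0] (1,1) acc=0 (h:0 v:0)
  [1] (1,1) acc=0 (h:0 v:0)
  [2] (1,1) acc=27 (h:3 v:9)
RS [2×3] PE[1][1] across cycles:
  [0] (1,1) acc=0 (h:0 v:0)
  [1] (1,1) acc=0 (h:0 v:0)
  [2] (1,1) acc=54 (h:54 v:6)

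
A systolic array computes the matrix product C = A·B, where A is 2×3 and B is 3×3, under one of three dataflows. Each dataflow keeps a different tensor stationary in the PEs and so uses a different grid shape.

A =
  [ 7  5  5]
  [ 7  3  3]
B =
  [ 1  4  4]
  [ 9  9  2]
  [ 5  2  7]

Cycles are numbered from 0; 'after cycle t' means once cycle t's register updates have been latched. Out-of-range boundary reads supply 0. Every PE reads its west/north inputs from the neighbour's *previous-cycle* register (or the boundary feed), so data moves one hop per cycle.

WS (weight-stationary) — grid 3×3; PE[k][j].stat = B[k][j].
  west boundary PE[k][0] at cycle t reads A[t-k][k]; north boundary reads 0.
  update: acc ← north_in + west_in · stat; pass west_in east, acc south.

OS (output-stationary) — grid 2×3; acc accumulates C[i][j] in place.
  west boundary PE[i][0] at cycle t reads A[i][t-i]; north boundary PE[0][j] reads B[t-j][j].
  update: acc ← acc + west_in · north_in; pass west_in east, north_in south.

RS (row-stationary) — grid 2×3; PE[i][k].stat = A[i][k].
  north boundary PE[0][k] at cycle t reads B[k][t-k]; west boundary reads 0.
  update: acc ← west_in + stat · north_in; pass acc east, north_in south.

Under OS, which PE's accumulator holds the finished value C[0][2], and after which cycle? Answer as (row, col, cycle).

OS: C[0][2] accumulates in PE[0][2]:
  t=0 PE[0][2]: acc=0 h=0 v=0
  t=1 PE[0][2]: acc=0 h=0 v=0
  t=2 PE[0][2]: acc=28 h=7 v=4
  t=3 PE[0][2]: acc=38 h=5 v=2
  t=4 PE[0][2]: acc=73 h=5 v=7

(row, col, cycle) = (0, 2, 4)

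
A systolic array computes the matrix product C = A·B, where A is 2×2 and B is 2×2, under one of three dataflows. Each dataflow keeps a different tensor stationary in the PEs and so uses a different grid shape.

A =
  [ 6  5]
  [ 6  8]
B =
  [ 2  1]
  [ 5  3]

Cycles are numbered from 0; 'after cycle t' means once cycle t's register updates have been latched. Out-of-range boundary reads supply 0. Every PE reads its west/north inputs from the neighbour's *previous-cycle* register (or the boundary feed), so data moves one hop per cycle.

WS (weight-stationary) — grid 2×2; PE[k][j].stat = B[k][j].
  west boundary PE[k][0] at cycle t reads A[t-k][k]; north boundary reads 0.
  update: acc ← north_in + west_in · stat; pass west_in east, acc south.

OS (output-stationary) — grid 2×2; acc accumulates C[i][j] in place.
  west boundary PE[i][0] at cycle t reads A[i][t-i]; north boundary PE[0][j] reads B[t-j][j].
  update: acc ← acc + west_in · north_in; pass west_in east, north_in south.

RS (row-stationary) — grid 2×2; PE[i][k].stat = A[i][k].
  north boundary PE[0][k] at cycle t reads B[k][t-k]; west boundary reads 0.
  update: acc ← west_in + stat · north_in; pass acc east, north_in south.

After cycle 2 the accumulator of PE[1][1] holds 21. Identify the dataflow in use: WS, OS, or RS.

dataflow = WS

— WS: 2×2; PE[1][1] trace:
  @0  [1,1]  acc 0  |  →0  ↓0
  @1  [1,1]  acc 0  |  →0  ↓0
  @2  [1,1]  acc 21  |  →5  ↓21
— OS: 2×2; PE[1][1] trace:
  @0  [1,1]  acc 0  |  →0  ↓0
  @1  [1,1]  acc 0  |  →0  ↓0
  @2  [1,1]  acc 6  |  →6  ↓1
— RS: 2×2; PE[1][1] trace:
  @0  [1,1]  acc 0  |  →0  ↓0
  @1  [1,1]  acc 0  |  →0  ↓0
  @2  [1,1]  acc 52  |  →52  ↓5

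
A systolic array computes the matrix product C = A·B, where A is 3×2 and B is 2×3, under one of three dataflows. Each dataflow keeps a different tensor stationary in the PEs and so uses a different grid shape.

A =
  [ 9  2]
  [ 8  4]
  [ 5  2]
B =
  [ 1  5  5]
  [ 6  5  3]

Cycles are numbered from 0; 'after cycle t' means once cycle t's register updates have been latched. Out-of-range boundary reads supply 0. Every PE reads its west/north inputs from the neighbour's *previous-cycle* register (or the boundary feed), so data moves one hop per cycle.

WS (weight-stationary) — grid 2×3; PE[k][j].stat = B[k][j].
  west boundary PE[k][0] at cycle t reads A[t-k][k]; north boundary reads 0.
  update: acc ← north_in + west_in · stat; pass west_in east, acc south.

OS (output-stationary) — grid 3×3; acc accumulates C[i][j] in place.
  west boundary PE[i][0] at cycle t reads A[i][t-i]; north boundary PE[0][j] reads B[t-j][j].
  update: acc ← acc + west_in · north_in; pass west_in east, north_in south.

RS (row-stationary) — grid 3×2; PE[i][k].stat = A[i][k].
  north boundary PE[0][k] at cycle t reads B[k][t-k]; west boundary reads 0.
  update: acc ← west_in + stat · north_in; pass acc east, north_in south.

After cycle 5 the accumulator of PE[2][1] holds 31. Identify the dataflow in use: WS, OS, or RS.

WS: PE[2][1] is outside its 2×3 grid.
Under OS (3×3), PE[2][1]:
  step 0 · PE2,1: acc=0; fwd→0 fwd↓0
  step 1 · PE2,1: acc=0; fwd→0 fwd↓0
  step 2 · PE2,1: acc=0; fwd→0 fwd↓0
  step 3 · PE2,1: acc=25; fwd→5 fwd↓5
  step 4 · PE2,1: acc=35; fwd→2 fwd↓5
  step 5 · PE2,1: acc=35; fwd→0 fwd↓0
Under RS (3×2), PE[2][1]:
  step 0 · PE2,1: acc=0; fwd→0 fwd↓0
  step 1 · PE2,1: acc=0; fwd→0 fwd↓0
  step 2 · PE2,1: acc=0; fwd→0 fwd↓0
  step 3 · PE2,1: acc=17; fwd→17 fwd↓6
  step 4 · PE2,1: acc=35; fwd→35 fwd↓5
  step 5 · PE2,1: acc=31; fwd→31 fwd↓3

dataflow = RS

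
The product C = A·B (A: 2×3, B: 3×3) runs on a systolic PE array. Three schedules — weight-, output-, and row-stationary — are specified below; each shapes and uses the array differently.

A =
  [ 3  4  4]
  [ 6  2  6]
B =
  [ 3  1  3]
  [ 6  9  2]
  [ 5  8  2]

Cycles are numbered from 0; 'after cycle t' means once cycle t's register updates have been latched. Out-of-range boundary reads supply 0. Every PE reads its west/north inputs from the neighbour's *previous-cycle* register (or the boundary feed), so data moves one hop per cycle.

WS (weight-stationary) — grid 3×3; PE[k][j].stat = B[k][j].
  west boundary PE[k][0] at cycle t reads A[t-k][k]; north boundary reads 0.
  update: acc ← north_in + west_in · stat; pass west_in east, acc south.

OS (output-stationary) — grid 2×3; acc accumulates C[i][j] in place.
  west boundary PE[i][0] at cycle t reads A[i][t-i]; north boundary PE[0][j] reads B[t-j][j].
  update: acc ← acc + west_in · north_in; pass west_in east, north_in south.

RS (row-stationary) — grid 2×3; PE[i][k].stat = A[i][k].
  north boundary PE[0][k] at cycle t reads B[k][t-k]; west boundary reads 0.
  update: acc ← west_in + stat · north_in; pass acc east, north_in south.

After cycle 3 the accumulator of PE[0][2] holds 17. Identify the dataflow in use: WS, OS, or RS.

dataflow = OS

WS [3×3] PE[0][2] across cycles:
  [0] (0,2) acc=0 (h:0 v:0)
  [1] (0,2) acc=0 (h:0 v:0)
  [2] (0,2) acc=9 (h:3 v:9)
  [3] (0,2) acc=18 (h:6 v:18)
OS [2×3] PE[0][2] across cycles:
  [0] (0,2) acc=0 (h:0 v:0)
  [1] (0,2) acc=0 (h:0 v:0)
  [2] (0,2) acc=9 (h:3 v:3)
  [3] (0,2) acc=17 (h:4 v:2)
RS [2×3] PE[0][2] across cycles:
  [0] (0,2) acc=0 (h:0 v:0)
  [1] (0,2) acc=0 (h:0 v:0)
  [2] (0,2) acc=53 (h:53 v:5)
  [3] (0,2) acc=71 (h:71 v:8)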